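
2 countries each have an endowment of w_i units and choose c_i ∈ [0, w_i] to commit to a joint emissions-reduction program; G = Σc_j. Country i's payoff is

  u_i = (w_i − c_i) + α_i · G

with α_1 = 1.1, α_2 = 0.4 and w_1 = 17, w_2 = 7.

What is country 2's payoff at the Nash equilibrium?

∂u_i/∂c_i = α_i − 1, so country i contributes w_i if α_i > 1, else 0.
α_i > 1 for i ∈ {1}; NE contributions (17, 0), G = 17.
u_2 = (7 − 0) + 0.4·17 = 13.8.

13.8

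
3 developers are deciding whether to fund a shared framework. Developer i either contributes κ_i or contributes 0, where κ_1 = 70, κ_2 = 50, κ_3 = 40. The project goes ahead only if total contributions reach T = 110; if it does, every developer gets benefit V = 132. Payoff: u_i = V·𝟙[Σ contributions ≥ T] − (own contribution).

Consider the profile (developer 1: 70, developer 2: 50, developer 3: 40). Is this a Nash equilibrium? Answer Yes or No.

No

Total = 160 ≥ 110: provided.
Developer 1 (pledges 70, payoff 62): dropping to 0 → total 90, payoff 0. No gain.
Developer 2 (pledges 50, payoff 82): dropping to 0 → total 110, payoff 132. Profitable deviation.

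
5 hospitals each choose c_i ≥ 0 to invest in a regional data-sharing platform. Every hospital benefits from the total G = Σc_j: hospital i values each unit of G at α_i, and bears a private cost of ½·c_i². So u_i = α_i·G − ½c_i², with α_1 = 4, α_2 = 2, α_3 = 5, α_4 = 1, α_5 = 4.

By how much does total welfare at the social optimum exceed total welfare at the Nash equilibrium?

415

Hospital i's FOC: ∂u_i/∂c_i = α_i − c_i = 0, so c_i* = α_i.
NE contributions = (4, 2, 5, 1, 4); G = 16.
W^NE = (Σα)·G − ½Σα_i² = 16² − ½·62 = 225.
Planner sets c_i = Σα_j = 16 for every i, so G^SO = 5·16 = 80.
W^SO = (Σα)·G^SO − ½·5·(Σα)² = (5/2)·16² = 640.
Deadweight loss = W^SO − W^NE = 415.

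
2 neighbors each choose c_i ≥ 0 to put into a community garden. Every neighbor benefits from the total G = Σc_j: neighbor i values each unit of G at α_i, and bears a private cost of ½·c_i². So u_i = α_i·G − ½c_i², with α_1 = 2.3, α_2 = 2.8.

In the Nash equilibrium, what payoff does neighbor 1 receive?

9.085

Neighbor i's FOC: ∂u_i/∂c_i = α_i − c_i = 0, so c_i* = α_i.
NE contributions = (2.3, 2.8); G = 5.1.
u_1 = α_1·G − ½·(c_1)² = 2.3·5.1 − ½·2.3² = 9.085.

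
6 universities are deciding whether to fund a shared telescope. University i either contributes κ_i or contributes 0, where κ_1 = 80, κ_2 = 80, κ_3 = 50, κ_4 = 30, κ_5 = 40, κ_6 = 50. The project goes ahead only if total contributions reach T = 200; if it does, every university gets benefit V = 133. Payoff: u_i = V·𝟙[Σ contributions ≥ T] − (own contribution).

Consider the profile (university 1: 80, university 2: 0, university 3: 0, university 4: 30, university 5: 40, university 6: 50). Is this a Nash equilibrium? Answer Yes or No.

Total = 200 ≥ 200: provided.
University 1 (pledges 80, payoff 53): dropping to 0 → total 120, payoff 0. No gain.
University 2 (pledges 0, payoff 133): pledging 80 → total 280, payoff 53. No gain.
University 3 (pledges 0, payoff 133): pledging 50 → total 250, payoff 83. No gain.
University 4 (pledges 30, payoff 103): dropping to 0 → total 170, payoff 0. No gain.
University 5 (pledges 40, payoff 93): dropping to 0 → total 160, payoff 0. No gain.
University 6 (pledges 50, payoff 83): dropping to 0 → total 150, payoff 0. No gain.

Yes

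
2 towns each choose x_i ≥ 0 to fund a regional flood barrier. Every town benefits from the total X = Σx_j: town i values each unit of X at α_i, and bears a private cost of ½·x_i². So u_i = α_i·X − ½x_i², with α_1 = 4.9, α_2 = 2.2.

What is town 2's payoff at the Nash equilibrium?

Town i's FOC: ∂u_i/∂x_i = α_i − x_i = 0, so x_i* = α_i.
NE contributions = (4.9, 2.2); X = 7.1.
u_2 = α_2·X − ½·(x_2)² = 2.2·7.1 − ½·2.2² = 13.2.

13.2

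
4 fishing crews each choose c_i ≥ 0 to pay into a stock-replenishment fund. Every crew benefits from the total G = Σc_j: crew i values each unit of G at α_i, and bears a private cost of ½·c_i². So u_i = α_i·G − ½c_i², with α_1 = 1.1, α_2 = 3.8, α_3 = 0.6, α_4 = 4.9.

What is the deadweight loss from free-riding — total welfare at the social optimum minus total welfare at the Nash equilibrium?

Crew i's FOC: ∂u_i/∂c_i = α_i − c_i = 0, so c_i* = α_i.
NE contributions = (1.1, 3.8, 0.6, 4.9); G = 10.4.
W^NE = (Σα)·G − ½Σα_i² = 10.4² − ½·40.02 = 88.15.
Planner sets c_i = Σα_j = 10.4 for every i, so G^SO = 4·10.4 = 41.6.
W^SO = (Σα)·G^SO − ½·4·(Σα)² = (4/2)·10.4² = 216.32.
Deadweight loss = W^SO − W^NE = 128.17.

128.17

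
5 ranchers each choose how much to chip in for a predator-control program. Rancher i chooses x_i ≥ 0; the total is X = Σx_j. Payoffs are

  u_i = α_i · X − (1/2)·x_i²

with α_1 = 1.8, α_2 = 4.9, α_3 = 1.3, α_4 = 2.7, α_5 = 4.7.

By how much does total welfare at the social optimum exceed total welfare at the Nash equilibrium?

384.9

Rancher i's FOC: ∂u_i/∂x_i = α_i − x_i = 0, so x_i* = α_i.
NE contributions = (1.8, 4.9, 1.3, 2.7, 4.7); X = 15.4.
W^NE = (Σα)·X − ½Σα_i² = 15.4² − ½·58.32 = 208.
Planner sets x_i = Σα_j = 15.4 for every i, so X^SO = 5·15.4 = 77.
W^SO = (Σα)·X^SO − ½·5·(Σα)² = (5/2)·15.4² = 592.9.
Deadweight loss = W^SO − W^NE = 384.9.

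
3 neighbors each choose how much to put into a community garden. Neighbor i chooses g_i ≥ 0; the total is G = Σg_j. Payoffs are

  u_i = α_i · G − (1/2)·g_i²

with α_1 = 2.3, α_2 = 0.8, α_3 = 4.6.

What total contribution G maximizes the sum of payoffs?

Planner FOC: ∂(Σu_j)/∂g_i = (Σα_j) − g_i = 0, so g_i^SO = Σα_j = 7.7 for every i; G^SO = 23.1.

23.1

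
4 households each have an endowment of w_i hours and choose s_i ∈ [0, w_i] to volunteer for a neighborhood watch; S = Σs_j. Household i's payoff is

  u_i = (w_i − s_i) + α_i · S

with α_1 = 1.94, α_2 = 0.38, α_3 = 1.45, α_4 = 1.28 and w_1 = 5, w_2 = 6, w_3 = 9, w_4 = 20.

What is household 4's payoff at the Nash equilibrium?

43.52

∂u_i/∂s_i = α_i − 1, so household i contributes w_i if α_i > 1, else 0.
α_i > 1 for i ∈ {1, 3, 4}; NE contributions (5, 0, 9, 20), S = 34.
u_4 = (20 − 20) + 1.28·34 = 43.52.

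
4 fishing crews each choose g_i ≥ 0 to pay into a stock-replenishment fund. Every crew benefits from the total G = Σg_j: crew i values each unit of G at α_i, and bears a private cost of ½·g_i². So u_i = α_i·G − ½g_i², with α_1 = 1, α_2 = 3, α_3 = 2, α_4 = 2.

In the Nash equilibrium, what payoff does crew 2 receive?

Crew i's FOC: ∂u_i/∂g_i = α_i − g_i = 0, so g_i* = α_i.
NE contributions = (1, 3, 2, 2); G = 8.
u_2 = α_2·G − ½·(g_2)² = 3·8 − ½·3² = 19.5.

19.5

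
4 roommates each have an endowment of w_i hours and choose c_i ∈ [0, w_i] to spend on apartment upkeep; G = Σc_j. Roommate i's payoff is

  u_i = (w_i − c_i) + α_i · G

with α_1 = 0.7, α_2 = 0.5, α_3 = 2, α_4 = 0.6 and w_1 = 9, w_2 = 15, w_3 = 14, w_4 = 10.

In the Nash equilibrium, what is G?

∂u_i/∂c_i = α_i − 1, so roommate i contributes w_i if α_i > 1, else 0.
α_i > 1 for i ∈ {3}; NE contributions (0, 0, 14, 0), G = 14.

14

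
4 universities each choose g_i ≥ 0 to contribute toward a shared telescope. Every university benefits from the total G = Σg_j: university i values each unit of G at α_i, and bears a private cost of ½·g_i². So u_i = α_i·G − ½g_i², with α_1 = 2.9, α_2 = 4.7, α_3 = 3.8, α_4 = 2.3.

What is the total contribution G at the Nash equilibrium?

13.7

University i's FOC: ∂u_i/∂g_i = α_i − g_i = 0, so g_i* = α_i.
NE contributions = (2.9, 4.7, 3.8, 2.3); G = 13.7.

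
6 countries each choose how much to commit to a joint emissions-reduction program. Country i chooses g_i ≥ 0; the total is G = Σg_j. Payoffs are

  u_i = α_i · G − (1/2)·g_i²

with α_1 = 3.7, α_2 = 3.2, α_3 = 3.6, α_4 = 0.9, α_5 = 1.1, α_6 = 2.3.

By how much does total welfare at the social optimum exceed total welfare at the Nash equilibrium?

460.18

Country i's FOC: ∂u_i/∂g_i = α_i − g_i = 0, so g_i* = α_i.
NE contributions = (3.7, 3.2, 3.6, 0.9, 1.1, 2.3); G = 14.8.
W^NE = (Σα)·G − ½Σα_i² = 14.8² − ½·44.2 = 196.94.
Planner sets g_i = Σα_j = 14.8 for every i, so G^SO = 6·14.8 = 88.8.
W^SO = (Σα)·G^SO − ½·6·(Σα)² = (6/2)·14.8² = 657.12.
Deadweight loss = W^SO − W^NE = 460.18.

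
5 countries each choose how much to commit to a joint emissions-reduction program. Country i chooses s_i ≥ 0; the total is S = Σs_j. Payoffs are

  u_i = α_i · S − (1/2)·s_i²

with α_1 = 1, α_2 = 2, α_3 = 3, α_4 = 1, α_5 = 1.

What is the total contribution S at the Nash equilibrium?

8

Country i's FOC: ∂u_i/∂s_i = α_i − s_i = 0, so s_i* = α_i.
NE contributions = (1, 2, 3, 1, 1); S = 8.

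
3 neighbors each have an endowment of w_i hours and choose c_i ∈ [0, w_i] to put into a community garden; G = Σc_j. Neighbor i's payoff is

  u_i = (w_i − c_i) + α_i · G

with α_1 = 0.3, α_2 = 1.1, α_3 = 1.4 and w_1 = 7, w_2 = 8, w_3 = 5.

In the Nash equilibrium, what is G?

13

∂u_i/∂c_i = α_i − 1, so neighbor i contributes w_i if α_i > 1, else 0.
α_i > 1 for i ∈ {2, 3}; NE contributions (0, 8, 5), G = 13.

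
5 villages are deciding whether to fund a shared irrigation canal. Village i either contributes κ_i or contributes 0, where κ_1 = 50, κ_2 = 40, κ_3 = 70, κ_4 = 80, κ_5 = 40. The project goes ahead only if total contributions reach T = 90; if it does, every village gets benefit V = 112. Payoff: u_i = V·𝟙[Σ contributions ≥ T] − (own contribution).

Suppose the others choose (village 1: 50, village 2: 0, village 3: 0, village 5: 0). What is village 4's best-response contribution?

80

Others' total = 50. Contributing 80 brings total to 130 ≥ 90: gain V − κ_4 = 32.
Best response: 80.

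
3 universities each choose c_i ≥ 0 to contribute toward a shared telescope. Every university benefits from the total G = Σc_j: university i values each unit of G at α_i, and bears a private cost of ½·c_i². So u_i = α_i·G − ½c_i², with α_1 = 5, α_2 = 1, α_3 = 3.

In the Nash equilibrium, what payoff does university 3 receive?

University i's FOC: ∂u_i/∂c_i = α_i − c_i = 0, so c_i* = α_i.
NE contributions = (5, 1, 3); G = 9.
u_3 = α_3·G − ½·(c_3)² = 3·9 − ½·3² = 22.5.

22.5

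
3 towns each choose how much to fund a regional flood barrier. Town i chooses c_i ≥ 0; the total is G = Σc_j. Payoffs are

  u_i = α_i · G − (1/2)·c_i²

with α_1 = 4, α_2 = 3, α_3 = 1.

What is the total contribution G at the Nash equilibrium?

Town i's FOC: ∂u_i/∂c_i = α_i − c_i = 0, so c_i* = α_i.
NE contributions = (4, 3, 1); G = 8.

8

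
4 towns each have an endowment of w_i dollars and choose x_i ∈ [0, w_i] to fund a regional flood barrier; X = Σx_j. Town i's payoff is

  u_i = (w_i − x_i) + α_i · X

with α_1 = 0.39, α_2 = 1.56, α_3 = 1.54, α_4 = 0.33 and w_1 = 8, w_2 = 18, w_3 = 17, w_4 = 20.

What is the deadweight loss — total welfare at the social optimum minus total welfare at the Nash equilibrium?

78.96

∂u_i/∂x_i = α_i − 1, so town i contributes w_i if α_i > 1, else 0.
α_i > 1 for i ∈ {2, 3}; NE contributions (0, 18, 17, 0), X = 35.
W^NE = Σw_i − X^NE + (Σα_i)·X^NE = 63 + 2.82·35 = 161.7.
Planner: ∂(Σu_j)/∂x_i = Σα_j − 1 = 2.82 > 0, so everyone contributes w_i; X^SO = 63, W^SO = 63 + 2.82·63 = 240.66.
Deadweight loss = 78.96.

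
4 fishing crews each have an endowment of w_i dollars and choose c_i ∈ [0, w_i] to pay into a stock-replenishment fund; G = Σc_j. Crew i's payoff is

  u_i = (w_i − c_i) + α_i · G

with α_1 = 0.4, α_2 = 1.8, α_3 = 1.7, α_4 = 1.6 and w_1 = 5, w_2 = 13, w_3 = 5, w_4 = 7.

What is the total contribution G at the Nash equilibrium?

∂u_i/∂c_i = α_i − 1, so crew i contributes w_i if α_i > 1, else 0.
α_i > 1 for i ∈ {2, 3, 4}; NE contributions (0, 13, 5, 7), G = 25.

25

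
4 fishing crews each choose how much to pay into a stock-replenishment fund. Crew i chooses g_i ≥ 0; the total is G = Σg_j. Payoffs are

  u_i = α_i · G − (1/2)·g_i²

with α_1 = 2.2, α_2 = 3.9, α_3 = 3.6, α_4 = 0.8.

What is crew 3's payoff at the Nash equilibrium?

31.32

Crew i's FOC: ∂u_i/∂g_i = α_i − g_i = 0, so g_i* = α_i.
NE contributions = (2.2, 3.9, 3.6, 0.8); G = 10.5.
u_3 = α_3·G − ½·(g_3)² = 3.6·10.5 − ½·3.6² = 31.32.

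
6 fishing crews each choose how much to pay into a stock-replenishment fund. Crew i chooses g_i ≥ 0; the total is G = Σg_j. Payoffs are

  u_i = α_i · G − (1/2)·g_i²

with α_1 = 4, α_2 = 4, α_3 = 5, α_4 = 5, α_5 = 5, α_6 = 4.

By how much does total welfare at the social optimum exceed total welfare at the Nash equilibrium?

1519.5

Crew i's FOC: ∂u_i/∂g_i = α_i − g_i = 0, so g_i* = α_i.
NE contributions = (4, 4, 5, 5, 5, 4); G = 27.
W^NE = (Σα)·G − ½Σα_i² = 27² − ½·123 = 667.5.
Planner sets g_i = Σα_j = 27 for every i, so G^SO = 6·27 = 162.
W^SO = (Σα)·G^SO − ½·6·(Σα)² = (6/2)·27² = 2187.
Deadweight loss = W^SO − W^NE = 1519.5.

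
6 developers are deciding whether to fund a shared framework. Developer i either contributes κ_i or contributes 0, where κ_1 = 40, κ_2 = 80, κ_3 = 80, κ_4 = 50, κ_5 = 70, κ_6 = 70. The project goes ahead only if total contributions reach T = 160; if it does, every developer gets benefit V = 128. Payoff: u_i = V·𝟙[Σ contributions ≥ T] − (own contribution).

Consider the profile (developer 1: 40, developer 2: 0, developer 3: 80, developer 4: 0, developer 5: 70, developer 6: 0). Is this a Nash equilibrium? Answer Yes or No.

Yes

Total = 190 ≥ 160: provided.
Developer 1 (pledges 40, payoff 88): dropping to 0 → total 150, payoff 0. No gain.
Developer 2 (pledges 0, payoff 128): pledging 80 → total 270, payoff 48. No gain.
Developer 3 (pledges 80, payoff 48): dropping to 0 → total 110, payoff 0. No gain.
Developer 4 (pledges 0, payoff 128): pledging 50 → total 240, payoff 78. No gain.
Developer 5 (pledges 70, payoff 58): dropping to 0 → total 120, payoff 0. No gain.
Developer 6 (pledges 0, payoff 128): pledging 70 → total 260, payoff 58. No gain.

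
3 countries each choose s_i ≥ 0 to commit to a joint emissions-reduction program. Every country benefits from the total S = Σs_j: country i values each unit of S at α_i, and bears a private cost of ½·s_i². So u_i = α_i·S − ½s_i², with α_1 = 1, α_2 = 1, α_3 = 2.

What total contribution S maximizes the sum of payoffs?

12

Planner FOC: ∂(Σu_j)/∂s_i = (Σα_j) − s_i = 0, so s_i^SO = Σα_j = 4 for every i; S^SO = 12.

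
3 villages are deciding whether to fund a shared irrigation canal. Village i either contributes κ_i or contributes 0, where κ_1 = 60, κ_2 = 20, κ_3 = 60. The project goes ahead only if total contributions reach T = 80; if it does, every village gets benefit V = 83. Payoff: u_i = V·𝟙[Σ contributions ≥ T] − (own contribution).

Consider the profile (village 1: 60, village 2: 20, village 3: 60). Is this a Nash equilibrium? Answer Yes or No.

Total = 140 ≥ 80: provided.
Village 1 (pledges 60, payoff 23): dropping to 0 → total 80, payoff 83. Profitable deviation.

No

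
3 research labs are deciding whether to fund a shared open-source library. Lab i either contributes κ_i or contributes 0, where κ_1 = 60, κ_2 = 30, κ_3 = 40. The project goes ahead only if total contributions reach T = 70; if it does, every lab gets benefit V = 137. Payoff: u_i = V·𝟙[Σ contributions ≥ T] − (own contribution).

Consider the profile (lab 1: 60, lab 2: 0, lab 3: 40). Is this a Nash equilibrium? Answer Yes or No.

Yes

Total = 100 ≥ 70: provided.
Lab 1 (pledges 60, payoff 77): dropping to 0 → total 40, payoff 0. No gain.
Lab 2 (pledges 0, payoff 137): pledging 30 → total 130, payoff 107. No gain.
Lab 3 (pledges 40, payoff 97): dropping to 0 → total 60, payoff 0. No gain.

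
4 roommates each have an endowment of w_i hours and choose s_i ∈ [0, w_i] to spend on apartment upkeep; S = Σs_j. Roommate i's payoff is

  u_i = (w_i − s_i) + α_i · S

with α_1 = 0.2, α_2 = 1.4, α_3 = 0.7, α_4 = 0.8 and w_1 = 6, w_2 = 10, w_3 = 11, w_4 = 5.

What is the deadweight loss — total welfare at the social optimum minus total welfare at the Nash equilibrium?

∂u_i/∂s_i = α_i − 1, so roommate i contributes w_i if α_i > 1, else 0.
α_i > 1 for i ∈ {2}; NE contributions (0, 10, 0, 0), S = 10.
W^NE = Σw_i − S^NE + (Σα_i)·S^NE = 32 + 2.1·10 = 53.
Planner: ∂(Σu_j)/∂s_i = Σα_j − 1 = 2.1 > 0, so everyone contributes w_i; S^SO = 32, W^SO = 32 + 2.1·32 = 99.2.
Deadweight loss = 46.2.

46.2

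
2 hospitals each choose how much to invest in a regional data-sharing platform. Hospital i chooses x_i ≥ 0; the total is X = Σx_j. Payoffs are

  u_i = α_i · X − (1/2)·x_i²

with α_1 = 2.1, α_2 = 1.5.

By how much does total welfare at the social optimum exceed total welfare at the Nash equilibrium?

3.33

Hospital i's FOC: ∂u_i/∂x_i = α_i − x_i = 0, so x_i* = α_i.
NE contributions = (2.1, 1.5); X = 3.6.
W^NE = (Σα)·X − ½Σα_i² = 3.6² − ½·6.66 = 9.63.
Planner sets x_i = Σα_j = 3.6 for every i, so X^SO = 2·3.6 = 7.2.
W^SO = (Σα)·X^SO − ½·2·(Σα)² = (2/2)·3.6² = 12.96.
Deadweight loss = W^SO − W^NE = 3.33.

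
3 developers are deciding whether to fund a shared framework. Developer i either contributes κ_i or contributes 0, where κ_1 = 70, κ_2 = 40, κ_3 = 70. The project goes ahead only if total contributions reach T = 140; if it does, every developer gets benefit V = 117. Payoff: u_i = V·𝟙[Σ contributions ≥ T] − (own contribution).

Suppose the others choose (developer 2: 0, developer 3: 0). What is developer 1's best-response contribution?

0

Others' total = 0. Even contributing 70 gives 70 < 140: no benefit either way.
Best response: 0.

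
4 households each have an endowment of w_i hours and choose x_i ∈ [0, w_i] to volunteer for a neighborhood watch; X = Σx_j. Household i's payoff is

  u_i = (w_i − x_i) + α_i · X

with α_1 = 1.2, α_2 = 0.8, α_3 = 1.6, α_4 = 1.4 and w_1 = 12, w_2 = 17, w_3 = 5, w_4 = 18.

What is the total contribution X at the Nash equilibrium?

∂u_i/∂x_i = α_i − 1, so household i contributes w_i if α_i > 1, else 0.
α_i > 1 for i ∈ {1, 3, 4}; NE contributions (12, 0, 5, 18), X = 35.

35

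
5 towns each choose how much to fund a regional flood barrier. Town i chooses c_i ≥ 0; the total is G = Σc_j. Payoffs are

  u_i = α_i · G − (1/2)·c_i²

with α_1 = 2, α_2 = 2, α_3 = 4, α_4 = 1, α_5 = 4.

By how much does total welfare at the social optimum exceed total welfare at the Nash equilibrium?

Town i's FOC: ∂u_i/∂c_i = α_i − c_i = 0, so c_i* = α_i.
NE contributions = (2, 2, 4, 1, 4); G = 13.
W^NE = (Σα)·G − ½Σα_i² = 13² − ½·41 = 148.5.
Planner sets c_i = Σα_j = 13 for every i, so G^SO = 5·13 = 65.
W^SO = (Σα)·G^SO − ½·5·(Σα)² = (5/2)·13² = 422.5.
Deadweight loss = W^SO − W^NE = 274.

274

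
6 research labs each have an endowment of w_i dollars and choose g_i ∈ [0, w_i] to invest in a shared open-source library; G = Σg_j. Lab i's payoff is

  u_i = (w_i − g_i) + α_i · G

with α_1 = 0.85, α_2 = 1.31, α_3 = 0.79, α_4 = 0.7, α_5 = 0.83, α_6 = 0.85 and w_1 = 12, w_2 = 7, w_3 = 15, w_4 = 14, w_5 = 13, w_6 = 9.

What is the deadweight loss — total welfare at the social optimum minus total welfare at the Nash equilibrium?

∂u_i/∂g_i = α_i − 1, so lab i contributes w_i if α_i > 1, else 0.
α_i > 1 for i ∈ {2}; NE contributions (0, 7, 0, 0, 0, 0), G = 7.
W^NE = Σw_i − G^NE + (Σα_i)·G^NE = 70 + 4.33·7 = 100.31.
Planner: ∂(Σu_j)/∂g_i = Σα_j − 1 = 4.33 > 0, so everyone contributes w_i; G^SO = 70, W^SO = 70 + 4.33·70 = 373.1.
Deadweight loss = 272.79.

272.79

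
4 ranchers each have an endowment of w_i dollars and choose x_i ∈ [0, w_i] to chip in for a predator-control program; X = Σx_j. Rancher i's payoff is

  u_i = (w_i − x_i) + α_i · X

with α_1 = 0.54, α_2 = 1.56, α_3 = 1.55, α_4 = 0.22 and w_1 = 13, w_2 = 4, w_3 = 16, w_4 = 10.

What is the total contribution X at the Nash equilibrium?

∂u_i/∂x_i = α_i − 1, so rancher i contributes w_i if α_i > 1, else 0.
α_i > 1 for i ∈ {2, 3}; NE contributions (0, 4, 16, 0), X = 20.

20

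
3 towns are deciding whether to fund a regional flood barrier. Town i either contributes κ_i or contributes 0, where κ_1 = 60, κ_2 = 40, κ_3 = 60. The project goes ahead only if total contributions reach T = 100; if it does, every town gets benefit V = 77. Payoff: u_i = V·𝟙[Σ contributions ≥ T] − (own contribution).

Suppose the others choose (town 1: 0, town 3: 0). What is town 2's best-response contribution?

Others' total = 0. Even contributing 40 gives 40 < 100: no benefit either way.
Best response: 0.

0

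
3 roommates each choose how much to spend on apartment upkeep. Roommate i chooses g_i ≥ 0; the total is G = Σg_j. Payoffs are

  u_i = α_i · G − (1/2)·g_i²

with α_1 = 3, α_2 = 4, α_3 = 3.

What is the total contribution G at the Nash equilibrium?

10

Roommate i's FOC: ∂u_i/∂g_i = α_i − g_i = 0, so g_i* = α_i.
NE contributions = (3, 4, 3); G = 10.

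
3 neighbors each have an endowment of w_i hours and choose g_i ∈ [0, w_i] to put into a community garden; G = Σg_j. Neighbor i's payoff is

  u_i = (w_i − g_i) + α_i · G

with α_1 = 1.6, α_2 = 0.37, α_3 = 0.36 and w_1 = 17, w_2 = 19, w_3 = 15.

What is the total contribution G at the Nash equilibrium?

17

∂u_i/∂g_i = α_i − 1, so neighbor i contributes w_i if α_i > 1, else 0.
α_i > 1 for i ∈ {1}; NE contributions (17, 0, 0), G = 17.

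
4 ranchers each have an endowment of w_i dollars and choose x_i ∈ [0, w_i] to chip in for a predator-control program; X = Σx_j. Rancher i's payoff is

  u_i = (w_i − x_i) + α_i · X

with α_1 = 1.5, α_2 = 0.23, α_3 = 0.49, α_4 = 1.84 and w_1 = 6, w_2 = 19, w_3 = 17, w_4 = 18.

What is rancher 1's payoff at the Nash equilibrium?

∂u_i/∂x_i = α_i − 1, so rancher i contributes w_i if α_i > 1, else 0.
α_i > 1 for i ∈ {1, 4}; NE contributions (6, 0, 0, 18), X = 24.
u_1 = (6 − 6) + 1.5·24 = 36.

36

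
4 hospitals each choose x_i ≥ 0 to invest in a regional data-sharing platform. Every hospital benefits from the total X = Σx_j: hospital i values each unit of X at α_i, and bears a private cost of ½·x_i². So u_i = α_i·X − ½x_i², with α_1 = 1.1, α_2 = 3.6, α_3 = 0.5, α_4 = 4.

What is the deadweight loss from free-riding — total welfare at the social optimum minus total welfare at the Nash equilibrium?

99.85

Hospital i's FOC: ∂u_i/∂x_i = α_i − x_i = 0, so x_i* = α_i.
NE contributions = (1.1, 3.6, 0.5, 4); X = 9.2.
W^NE = (Σα)·X − ½Σα_i² = 9.2² − ½·30.42 = 69.43.
Planner sets x_i = Σα_j = 9.2 for every i, so X^SO = 4·9.2 = 36.8.
W^SO = (Σα)·X^SO − ½·4·(Σα)² = (4/2)·9.2² = 169.28.
Deadweight loss = W^SO − W^NE = 99.85.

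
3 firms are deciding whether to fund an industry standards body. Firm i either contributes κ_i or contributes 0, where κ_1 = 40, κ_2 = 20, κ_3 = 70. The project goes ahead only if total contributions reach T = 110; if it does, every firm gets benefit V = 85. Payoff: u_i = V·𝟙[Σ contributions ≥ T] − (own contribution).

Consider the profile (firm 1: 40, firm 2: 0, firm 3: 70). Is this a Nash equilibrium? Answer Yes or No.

Total = 110 ≥ 110: provided.
Firm 1 (pledges 40, payoff 45): dropping to 0 → total 70, payoff 0. No gain.
Firm 2 (pledges 0, payoff 85): pledging 20 → total 130, payoff 65. No gain.
Firm 3 (pledges 70, payoff 15): dropping to 0 → total 40, payoff 0. No gain.

Yes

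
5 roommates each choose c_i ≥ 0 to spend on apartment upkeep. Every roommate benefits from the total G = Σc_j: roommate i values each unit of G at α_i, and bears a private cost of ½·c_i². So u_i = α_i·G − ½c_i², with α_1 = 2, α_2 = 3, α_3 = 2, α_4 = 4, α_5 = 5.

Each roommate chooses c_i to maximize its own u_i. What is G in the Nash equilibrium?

Roommate i's FOC: ∂u_i/∂c_i = α_i − c_i = 0, so c_i* = α_i.
NE contributions = (2, 3, 2, 4, 5); G = 16.

16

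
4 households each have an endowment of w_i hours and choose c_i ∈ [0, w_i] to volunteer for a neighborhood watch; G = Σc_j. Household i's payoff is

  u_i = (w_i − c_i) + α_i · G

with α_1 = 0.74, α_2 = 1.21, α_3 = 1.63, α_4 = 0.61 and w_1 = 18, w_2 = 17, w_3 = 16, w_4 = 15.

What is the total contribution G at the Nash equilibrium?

∂u_i/∂c_i = α_i − 1, so household i contributes w_i if α_i > 1, else 0.
α_i > 1 for i ∈ {2, 3}; NE contributions (0, 17, 16, 0), G = 33.

33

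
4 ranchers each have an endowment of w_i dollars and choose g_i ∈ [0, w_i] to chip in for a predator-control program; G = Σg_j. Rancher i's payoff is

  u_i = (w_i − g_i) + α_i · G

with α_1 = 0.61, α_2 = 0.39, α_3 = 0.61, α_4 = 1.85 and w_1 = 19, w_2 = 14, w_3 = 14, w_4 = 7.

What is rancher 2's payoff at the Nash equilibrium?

∂u_i/∂g_i = α_i − 1, so rancher i contributes w_i if α_i > 1, else 0.
α_i > 1 for i ∈ {4}; NE contributions (0, 0, 0, 7), G = 7.
u_2 = (14 − 0) + 0.39·7 = 16.73.

16.73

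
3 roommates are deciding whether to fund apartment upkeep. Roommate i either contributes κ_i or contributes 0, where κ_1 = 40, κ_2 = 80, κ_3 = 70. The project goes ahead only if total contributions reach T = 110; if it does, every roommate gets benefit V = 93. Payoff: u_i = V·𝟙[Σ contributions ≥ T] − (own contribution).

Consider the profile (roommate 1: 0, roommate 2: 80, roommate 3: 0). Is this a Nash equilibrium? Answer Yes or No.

No

Total = 80 < 110: not provided.
Roommate 1 (pledges 0, payoff 0): pledging 40 → total 120, payoff 53. Profitable deviation.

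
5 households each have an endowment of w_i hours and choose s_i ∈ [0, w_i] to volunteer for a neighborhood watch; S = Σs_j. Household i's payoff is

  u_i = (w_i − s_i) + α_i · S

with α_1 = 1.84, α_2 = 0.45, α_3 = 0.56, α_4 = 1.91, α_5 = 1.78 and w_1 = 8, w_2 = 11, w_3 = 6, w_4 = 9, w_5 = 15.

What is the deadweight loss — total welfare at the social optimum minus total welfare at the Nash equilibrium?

94.18

∂u_i/∂s_i = α_i − 1, so household i contributes w_i if α_i > 1, else 0.
α_i > 1 for i ∈ {1, 4, 5}; NE contributions (8, 0, 0, 9, 15), S = 32.
W^NE = Σw_i − S^NE + (Σα_i)·S^NE = 49 + 5.54·32 = 226.28.
Planner: ∂(Σu_j)/∂s_i = Σα_j − 1 = 5.54 > 0, so everyone contributes w_i; S^SO = 49, W^SO = 49 + 5.54·49 = 320.46.
Deadweight loss = 94.18.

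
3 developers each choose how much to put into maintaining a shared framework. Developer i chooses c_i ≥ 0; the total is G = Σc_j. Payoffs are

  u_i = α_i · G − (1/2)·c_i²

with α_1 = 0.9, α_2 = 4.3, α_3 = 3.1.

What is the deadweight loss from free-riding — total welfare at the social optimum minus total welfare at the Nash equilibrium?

Developer i's FOC: ∂u_i/∂c_i = α_i − c_i = 0, so c_i* = α_i.
NE contributions = (0.9, 4.3, 3.1); G = 8.3.
W^NE = (Σα)·G − ½Σα_i² = 8.3² − ½·28.91 = 54.435.
Planner sets c_i = Σα_j = 8.3 for every i, so G^SO = 3·8.3 = 24.9.
W^SO = (Σα)·G^SO − ½·3·(Σα)² = (3/2)·8.3² = 103.335.
Deadweight loss = W^SO − W^NE = 48.9.

48.9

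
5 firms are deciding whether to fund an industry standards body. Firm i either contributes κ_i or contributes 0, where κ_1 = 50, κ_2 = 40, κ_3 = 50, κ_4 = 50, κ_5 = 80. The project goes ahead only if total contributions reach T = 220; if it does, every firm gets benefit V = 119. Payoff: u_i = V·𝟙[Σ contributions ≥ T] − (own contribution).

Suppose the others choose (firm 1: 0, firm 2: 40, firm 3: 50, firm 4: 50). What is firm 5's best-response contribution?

80

Others' total = 140. Contributing 80 brings total to 220 ≥ 220: gain V − κ_5 = 39.
Best response: 80.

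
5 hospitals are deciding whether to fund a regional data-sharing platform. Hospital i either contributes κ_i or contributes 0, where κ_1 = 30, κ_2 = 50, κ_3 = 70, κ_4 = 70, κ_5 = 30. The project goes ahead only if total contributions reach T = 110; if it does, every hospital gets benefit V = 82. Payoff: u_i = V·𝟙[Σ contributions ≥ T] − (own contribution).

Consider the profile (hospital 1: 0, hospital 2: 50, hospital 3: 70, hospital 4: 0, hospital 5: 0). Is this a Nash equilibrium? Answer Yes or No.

Yes

Total = 120 ≥ 110: provided.
Hospital 1 (pledges 0, payoff 82): pledging 30 → total 150, payoff 52. No gain.
Hospital 2 (pledges 50, payoff 32): dropping to 0 → total 70, payoff 0. No gain.
Hospital 3 (pledges 70, payoff 12): dropping to 0 → total 50, payoff 0. No gain.
Hospital 4 (pledges 0, payoff 82): pledging 70 → total 190, payoff 12. No gain.
Hospital 5 (pledges 0, payoff 82): pledging 30 → total 150, payoff 52. No gain.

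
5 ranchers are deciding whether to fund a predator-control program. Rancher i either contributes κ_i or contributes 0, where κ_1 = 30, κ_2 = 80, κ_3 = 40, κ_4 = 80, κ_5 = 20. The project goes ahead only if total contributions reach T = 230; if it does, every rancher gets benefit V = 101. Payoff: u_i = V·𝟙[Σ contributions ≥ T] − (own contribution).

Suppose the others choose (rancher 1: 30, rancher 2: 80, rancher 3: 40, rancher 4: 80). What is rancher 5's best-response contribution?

0

Others' total = 230 ≥ 230; contributing adds cost 20 for no extra benefit.
Best response: 0.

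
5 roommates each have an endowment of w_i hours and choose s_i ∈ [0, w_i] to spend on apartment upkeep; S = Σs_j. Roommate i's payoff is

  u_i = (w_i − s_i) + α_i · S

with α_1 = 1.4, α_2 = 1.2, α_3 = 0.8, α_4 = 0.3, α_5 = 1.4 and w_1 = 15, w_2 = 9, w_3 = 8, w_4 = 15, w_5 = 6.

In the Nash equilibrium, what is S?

∂u_i/∂s_i = α_i − 1, so roommate i contributes w_i if α_i > 1, else 0.
α_i > 1 for i ∈ {1, 2, 5}; NE contributions (15, 9, 0, 0, 6), S = 30.

30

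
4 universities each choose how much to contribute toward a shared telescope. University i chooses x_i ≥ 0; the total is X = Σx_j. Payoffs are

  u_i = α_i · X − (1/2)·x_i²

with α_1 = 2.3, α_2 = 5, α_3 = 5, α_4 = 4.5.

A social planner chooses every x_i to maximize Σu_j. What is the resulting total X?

67.2

Planner FOC: ∂(Σu_j)/∂x_i = (Σα_j) − x_i = 0, so x_i^SO = Σα_j = 16.8 for every i; X^SO = 67.2.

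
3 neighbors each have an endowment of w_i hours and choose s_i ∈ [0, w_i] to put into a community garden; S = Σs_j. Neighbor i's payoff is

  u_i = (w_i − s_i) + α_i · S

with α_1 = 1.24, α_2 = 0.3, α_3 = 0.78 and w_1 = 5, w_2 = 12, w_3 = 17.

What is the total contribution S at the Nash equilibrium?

5

∂u_i/∂s_i = α_i − 1, so neighbor i contributes w_i if α_i > 1, else 0.
α_i > 1 for i ∈ {1}; NE contributions (5, 0, 0), S = 5.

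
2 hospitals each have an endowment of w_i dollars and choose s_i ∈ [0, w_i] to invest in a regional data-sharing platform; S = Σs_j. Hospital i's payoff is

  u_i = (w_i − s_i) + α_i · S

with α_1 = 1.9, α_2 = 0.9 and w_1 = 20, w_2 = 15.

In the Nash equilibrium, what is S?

20

∂u_i/∂s_i = α_i − 1, so hospital i contributes w_i if α_i > 1, else 0.
α_i > 1 for i ∈ {1}; NE contributions (20, 0), S = 20.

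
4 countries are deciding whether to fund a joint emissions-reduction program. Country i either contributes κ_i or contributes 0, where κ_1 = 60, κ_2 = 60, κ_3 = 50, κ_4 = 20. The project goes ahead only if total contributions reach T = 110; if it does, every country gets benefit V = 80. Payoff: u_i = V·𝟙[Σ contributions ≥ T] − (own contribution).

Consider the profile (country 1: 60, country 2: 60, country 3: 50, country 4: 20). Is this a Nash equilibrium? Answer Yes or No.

No

Total = 190 ≥ 110: provided.
Country 1 (pledges 60, payoff 20): dropping to 0 → total 130, payoff 80. Profitable deviation.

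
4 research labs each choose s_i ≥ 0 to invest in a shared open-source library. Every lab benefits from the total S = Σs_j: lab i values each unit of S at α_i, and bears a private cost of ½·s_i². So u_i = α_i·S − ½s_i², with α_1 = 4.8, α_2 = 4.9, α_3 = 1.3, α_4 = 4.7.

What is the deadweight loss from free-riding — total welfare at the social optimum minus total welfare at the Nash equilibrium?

281.905

Lab i's FOC: ∂u_i/∂s_i = α_i − s_i = 0, so s_i* = α_i.
NE contributions = (4.8, 4.9, 1.3, 4.7); S = 15.7.
W^NE = (Σα)·S − ½Σα_i² = 15.7² − ½·70.83 = 211.075.
Planner sets s_i = Σα_j = 15.7 for every i, so S^SO = 4·15.7 = 62.8.
W^SO = (Σα)·S^SO − ½·4·(Σα)² = (4/2)·15.7² = 492.98.
Deadweight loss = W^SO − W^NE = 281.905.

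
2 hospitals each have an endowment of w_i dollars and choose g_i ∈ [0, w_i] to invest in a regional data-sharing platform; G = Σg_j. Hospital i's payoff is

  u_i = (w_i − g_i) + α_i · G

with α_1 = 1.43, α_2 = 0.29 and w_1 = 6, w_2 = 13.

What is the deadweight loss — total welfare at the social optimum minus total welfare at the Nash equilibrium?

9.36

∂u_i/∂g_i = α_i − 1, so hospital i contributes w_i if α_i > 1, else 0.
α_i > 1 for i ∈ {1}; NE contributions (6, 0), G = 6.
W^NE = Σw_i − G^NE + (Σα_i)·G^NE = 19 + 0.72·6 = 23.32.
Planner: ∂(Σu_j)/∂g_i = Σα_j − 1 = 0.72 > 0, so everyone contributes w_i; G^SO = 19, W^SO = 19 + 0.72·19 = 32.68.
Deadweight loss = 9.36.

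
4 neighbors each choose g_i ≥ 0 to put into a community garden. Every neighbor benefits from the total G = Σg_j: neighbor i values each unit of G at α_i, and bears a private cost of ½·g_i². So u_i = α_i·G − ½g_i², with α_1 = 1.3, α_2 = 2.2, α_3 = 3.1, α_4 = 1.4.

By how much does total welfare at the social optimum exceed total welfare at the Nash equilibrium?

73.05

Neighbor i's FOC: ∂u_i/∂g_i = α_i − g_i = 0, so g_i* = α_i.
NE contributions = (1.3, 2.2, 3.1, 1.4); G = 8.
W^NE = (Σα)·G − ½Σα_i² = 8² − ½·18.1 = 54.95.
Planner sets g_i = Σα_j = 8 for every i, so G^SO = 4·8 = 32.
W^SO = (Σα)·G^SO − ½·4·(Σα)² = (4/2)·8² = 128.
Deadweight loss = W^SO − W^NE = 73.05.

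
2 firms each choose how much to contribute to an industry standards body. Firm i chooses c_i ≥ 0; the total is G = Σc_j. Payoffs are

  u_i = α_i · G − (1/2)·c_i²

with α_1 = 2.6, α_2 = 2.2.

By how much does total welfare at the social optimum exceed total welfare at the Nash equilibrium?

Firm i's FOC: ∂u_i/∂c_i = α_i − c_i = 0, so c_i* = α_i.
NE contributions = (2.6, 2.2); G = 4.8.
W^NE = (Σα)·G − ½Σα_i² = 4.8² − ½·11.6 = 17.24.
Planner sets c_i = Σα_j = 4.8 for every i, so G^SO = 2·4.8 = 9.6.
W^SO = (Σα)·G^SO − ½·2·(Σα)² = (2/2)·4.8² = 23.04.
Deadweight loss = W^SO − W^NE = 5.8.

5.8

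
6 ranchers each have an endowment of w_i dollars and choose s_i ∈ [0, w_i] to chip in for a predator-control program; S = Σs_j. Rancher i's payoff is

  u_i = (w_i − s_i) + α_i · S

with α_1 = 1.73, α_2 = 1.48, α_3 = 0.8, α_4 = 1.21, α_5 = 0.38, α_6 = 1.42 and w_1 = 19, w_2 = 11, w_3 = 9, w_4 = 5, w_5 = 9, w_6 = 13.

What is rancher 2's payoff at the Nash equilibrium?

∂u_i/∂s_i = α_i − 1, so rancher i contributes w_i if α_i > 1, else 0.
α_i > 1 for i ∈ {1, 2, 4, 6}; NE contributions (19, 11, 0, 5, 0, 13), S = 48.
u_2 = (11 − 11) + 1.48·48 = 71.04.

71.04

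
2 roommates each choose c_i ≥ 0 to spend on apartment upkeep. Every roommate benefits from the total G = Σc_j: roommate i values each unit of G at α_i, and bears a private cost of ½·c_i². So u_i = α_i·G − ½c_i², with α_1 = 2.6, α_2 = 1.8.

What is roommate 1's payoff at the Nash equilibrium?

8.06

Roommate i's FOC: ∂u_i/∂c_i = α_i − c_i = 0, so c_i* = α_i.
NE contributions = (2.6, 1.8); G = 4.4.
u_1 = α_1·G − ½·(c_1)² = 2.6·4.4 − ½·2.6² = 8.06.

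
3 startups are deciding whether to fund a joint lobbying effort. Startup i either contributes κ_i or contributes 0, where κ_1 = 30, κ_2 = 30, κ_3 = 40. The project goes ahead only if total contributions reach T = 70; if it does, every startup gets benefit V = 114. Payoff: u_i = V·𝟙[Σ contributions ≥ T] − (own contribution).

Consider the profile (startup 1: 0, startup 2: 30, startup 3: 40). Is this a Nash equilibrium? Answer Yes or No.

Total = 70 ≥ 70: provided.
Startup 1 (pledges 0, payoff 114): pledging 30 → total 100, payoff 84. No gain.
Startup 2 (pledges 30, payoff 84): dropping to 0 → total 40, payoff 0. No gain.
Startup 3 (pledges 40, payoff 74): dropping to 0 → total 30, payoff 0. No gain.

Yes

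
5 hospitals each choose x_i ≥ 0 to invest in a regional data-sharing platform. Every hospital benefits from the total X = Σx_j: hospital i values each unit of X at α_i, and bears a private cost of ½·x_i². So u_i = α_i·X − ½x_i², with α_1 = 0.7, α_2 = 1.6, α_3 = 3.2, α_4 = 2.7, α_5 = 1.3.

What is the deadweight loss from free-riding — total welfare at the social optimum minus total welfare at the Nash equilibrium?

Hospital i's FOC: ∂u_i/∂x_i = α_i − x_i = 0, so x_i* = α_i.
NE contributions = (0.7, 1.6, 3.2, 2.7, 1.3); X = 9.5.
W^NE = (Σα)·X − ½Σα_i² = 9.5² − ½·22.27 = 79.115.
Planner sets x_i = Σα_j = 9.5 for every i, so X^SO = 5·9.5 = 47.5.
W^SO = (Σα)·X^SO − ½·5·(Σα)² = (5/2)·9.5² = 225.625.
Deadweight loss = W^SO − W^NE = 146.51.

146.51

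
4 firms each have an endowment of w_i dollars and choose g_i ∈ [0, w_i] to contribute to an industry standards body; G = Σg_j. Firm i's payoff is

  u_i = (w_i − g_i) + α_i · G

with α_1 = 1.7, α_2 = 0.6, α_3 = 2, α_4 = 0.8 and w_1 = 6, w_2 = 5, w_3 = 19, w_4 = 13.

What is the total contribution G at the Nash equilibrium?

25

∂u_i/∂g_i = α_i − 1, so firm i contributes w_i if α_i > 1, else 0.
α_i > 1 for i ∈ {1, 3}; NE contributions (6, 0, 19, 0), G = 25.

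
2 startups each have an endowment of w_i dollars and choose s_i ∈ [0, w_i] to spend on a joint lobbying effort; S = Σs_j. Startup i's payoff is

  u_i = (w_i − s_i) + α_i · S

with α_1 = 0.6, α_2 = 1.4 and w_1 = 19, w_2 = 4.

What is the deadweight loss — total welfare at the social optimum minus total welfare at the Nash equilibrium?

∂u_i/∂s_i = α_i − 1, so startup i contributes w_i if α_i > 1, else 0.
α_i > 1 for i ∈ {2}; NE contributions (0, 4), S = 4.
W^NE = Σw_i − S^NE + (Σα_i)·S^NE = 23 + 1·4 = 27.
Planner: ∂(Σu_j)/∂s_i = Σα_j − 1 = 1 > 0, so everyone contributes w_i; S^SO = 23, W^SO = 23 + 1·23 = 46.
Deadweight loss = 19.

19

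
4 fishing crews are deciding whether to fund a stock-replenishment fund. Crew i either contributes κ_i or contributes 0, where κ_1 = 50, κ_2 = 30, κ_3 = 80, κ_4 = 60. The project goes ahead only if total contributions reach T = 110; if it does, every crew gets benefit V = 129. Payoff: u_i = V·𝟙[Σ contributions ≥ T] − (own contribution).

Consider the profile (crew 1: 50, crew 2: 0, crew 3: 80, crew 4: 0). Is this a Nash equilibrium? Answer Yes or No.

Yes

Total = 130 ≥ 110: provided.
Crew 1 (pledges 50, payoff 79): dropping to 0 → total 80, payoff 0. No gain.
Crew 2 (pledges 0, payoff 129): pledging 30 → total 160, payoff 99. No gain.
Crew 3 (pledges 80, payoff 49): dropping to 0 → total 50, payoff 0. No gain.
Crew 4 (pledges 0, payoff 129): pledging 60 → total 190, payoff 69. No gain.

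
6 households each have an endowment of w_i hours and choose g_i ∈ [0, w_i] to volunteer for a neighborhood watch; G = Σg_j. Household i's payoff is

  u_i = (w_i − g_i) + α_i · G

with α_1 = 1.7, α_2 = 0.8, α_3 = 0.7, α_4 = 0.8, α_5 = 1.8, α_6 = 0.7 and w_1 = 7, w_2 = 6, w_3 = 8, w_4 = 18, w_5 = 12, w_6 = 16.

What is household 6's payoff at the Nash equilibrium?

∂u_i/∂g_i = α_i − 1, so household i contributes w_i if α_i > 1, else 0.
α_i > 1 for i ∈ {1, 5}; NE contributions (7, 0, 0, 0, 12, 0), G = 19.
u_6 = (16 − 0) + 0.7·19 = 29.3.

29.3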